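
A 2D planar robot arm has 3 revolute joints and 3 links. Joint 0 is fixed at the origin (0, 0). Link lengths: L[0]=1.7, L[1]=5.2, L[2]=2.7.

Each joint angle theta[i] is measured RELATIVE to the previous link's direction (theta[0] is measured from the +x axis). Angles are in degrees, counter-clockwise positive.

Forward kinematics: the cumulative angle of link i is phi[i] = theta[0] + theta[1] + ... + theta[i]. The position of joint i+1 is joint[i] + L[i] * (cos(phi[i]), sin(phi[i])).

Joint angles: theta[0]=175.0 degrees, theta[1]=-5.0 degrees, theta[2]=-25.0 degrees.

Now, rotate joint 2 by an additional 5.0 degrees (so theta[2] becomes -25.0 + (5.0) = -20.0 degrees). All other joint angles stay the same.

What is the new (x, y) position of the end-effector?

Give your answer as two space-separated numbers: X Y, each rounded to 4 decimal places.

joint[0] = (0.0000, 0.0000)  (base)
link 0: phi[0] = 175 = 175 deg
  cos(175 deg) = -0.9962, sin(175 deg) = 0.0872
  joint[1] = (0.0000, 0.0000) + 1.7 * (-0.9962, 0.0872) = (0.0000 + -1.6935, 0.0000 + 0.1482) = (-1.6935, 0.1482)
link 1: phi[1] = 175 + -5 = 170 deg
  cos(170 deg) = -0.9848, sin(170 deg) = 0.1736
  joint[2] = (-1.6935, 0.1482) + 5.2 * (-0.9848, 0.1736) = (-1.6935 + -5.1210, 0.1482 + 0.9030) = (-6.8145, 1.0511)
link 2: phi[2] = 175 + -5 + -20 = 150 deg
  cos(150 deg) = -0.8660, sin(150 deg) = 0.5000
  joint[3] = (-6.8145, 1.0511) + 2.7 * (-0.8660, 0.5000) = (-6.8145 + -2.3383, 1.0511 + 1.3500) = (-9.1528, 2.4011)
End effector: (-9.1528, 2.4011)

Answer: -9.1528 2.4011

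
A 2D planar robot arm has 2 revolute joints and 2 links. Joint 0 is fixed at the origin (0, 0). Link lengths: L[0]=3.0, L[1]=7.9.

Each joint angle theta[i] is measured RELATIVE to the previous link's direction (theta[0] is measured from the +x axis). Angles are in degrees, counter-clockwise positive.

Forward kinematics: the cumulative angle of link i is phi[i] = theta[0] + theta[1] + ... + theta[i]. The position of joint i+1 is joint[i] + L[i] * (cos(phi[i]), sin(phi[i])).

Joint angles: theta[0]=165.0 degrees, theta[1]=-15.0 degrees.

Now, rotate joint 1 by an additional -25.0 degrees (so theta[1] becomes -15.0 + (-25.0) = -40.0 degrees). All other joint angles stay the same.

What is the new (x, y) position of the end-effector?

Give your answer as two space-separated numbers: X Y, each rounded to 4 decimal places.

Answer: -7.4290 7.2478

Derivation:
joint[0] = (0.0000, 0.0000)  (base)
link 0: phi[0] = 165 = 165 deg
  cos(165 deg) = -0.9659, sin(165 deg) = 0.2588
  joint[1] = (0.0000, 0.0000) + 3 * (-0.9659, 0.2588) = (0.0000 + -2.8978, 0.0000 + 0.7765) = (-2.8978, 0.7765)
link 1: phi[1] = 165 + -40 = 125 deg
  cos(125 deg) = -0.5736, sin(125 deg) = 0.8192
  joint[2] = (-2.8978, 0.7765) + 7.9 * (-0.5736, 0.8192) = (-2.8978 + -4.5313, 0.7765 + 6.4713) = (-7.4290, 7.2478)
End effector: (-7.4290, 7.2478)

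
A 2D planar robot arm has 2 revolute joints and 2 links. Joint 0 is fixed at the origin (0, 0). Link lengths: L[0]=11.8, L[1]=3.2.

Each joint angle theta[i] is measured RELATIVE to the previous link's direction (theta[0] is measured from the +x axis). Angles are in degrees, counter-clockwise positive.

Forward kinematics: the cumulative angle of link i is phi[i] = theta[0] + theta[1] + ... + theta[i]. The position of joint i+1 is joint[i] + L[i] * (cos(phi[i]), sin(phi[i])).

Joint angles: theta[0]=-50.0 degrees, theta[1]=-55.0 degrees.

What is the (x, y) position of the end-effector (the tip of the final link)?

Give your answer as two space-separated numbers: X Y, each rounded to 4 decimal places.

joint[0] = (0.0000, 0.0000)  (base)
link 0: phi[0] = -50 = -50 deg
  cos(-50 deg) = 0.6428, sin(-50 deg) = -0.7660
  joint[1] = (0.0000, 0.0000) + 11.8 * (0.6428, -0.7660) = (0.0000 + 7.5849, 0.0000 + -9.0393) = (7.5849, -9.0393)
link 1: phi[1] = -50 + -55 = -105 deg
  cos(-105 deg) = -0.2588, sin(-105 deg) = -0.9659
  joint[2] = (7.5849, -9.0393) + 3.2 * (-0.2588, -0.9659) = (7.5849 + -0.8282, -9.0393 + -3.0910) = (6.7567, -12.1303)
End effector: (6.7567, -12.1303)

Answer: 6.7567 -12.1303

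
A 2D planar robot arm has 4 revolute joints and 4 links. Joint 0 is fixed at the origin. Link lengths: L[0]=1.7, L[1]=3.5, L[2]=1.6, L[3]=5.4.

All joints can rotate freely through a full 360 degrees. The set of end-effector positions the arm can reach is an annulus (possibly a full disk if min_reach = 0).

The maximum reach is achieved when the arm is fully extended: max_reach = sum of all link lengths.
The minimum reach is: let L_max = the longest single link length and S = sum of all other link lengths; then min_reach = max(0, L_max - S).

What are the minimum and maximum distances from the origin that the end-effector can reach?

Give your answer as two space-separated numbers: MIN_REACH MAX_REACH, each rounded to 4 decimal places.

Answer: 0.0000 12.2000

Derivation:
Link lengths: [1.7, 3.5, 1.6, 5.4]
max_reach = 1.7 + 3.5 + 1.6 + 5.4 = 12.2
L_max = max([1.7, 3.5, 1.6, 5.4]) = 5.4
S (sum of others) = 12.2 - 5.4 = 6.8
min_reach = max(0, 5.4 - 6.8) = max(0, -1.4) = 0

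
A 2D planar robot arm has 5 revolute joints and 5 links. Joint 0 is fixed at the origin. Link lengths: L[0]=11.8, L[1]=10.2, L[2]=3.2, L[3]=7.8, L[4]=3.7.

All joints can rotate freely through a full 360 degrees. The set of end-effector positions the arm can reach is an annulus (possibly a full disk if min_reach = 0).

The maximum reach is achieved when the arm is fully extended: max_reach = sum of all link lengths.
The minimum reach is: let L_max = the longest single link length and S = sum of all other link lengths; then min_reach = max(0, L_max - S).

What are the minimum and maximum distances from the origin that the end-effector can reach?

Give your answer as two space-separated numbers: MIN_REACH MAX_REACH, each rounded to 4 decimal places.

Link lengths: [11.8, 10.2, 3.2, 7.8, 3.7]
max_reach = 11.8 + 10.2 + 3.2 + 7.8 + 3.7 = 36.7
L_max = max([11.8, 10.2, 3.2, 7.8, 3.7]) = 11.8
S (sum of others) = 36.7 - 11.8 = 24.9
min_reach = max(0, 11.8 - 24.9) = max(0, -13.1) = 0

Answer: 0.0000 36.7000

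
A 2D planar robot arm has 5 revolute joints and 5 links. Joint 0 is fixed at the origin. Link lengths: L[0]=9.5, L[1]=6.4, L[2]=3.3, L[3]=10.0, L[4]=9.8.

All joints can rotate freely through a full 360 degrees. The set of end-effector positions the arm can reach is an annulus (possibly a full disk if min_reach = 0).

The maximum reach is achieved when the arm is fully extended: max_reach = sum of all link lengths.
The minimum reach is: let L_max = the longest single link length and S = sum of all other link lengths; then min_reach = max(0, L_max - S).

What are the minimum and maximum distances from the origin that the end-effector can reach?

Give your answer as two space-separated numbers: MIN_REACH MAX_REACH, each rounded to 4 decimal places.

Link lengths: [9.5, 6.4, 3.3, 10.0, 9.8]
max_reach = 9.5 + 6.4 + 3.3 + 10 + 9.8 = 39
L_max = max([9.5, 6.4, 3.3, 10.0, 9.8]) = 10
S (sum of others) = 39 - 10 = 29
min_reach = max(0, 10 - 29) = max(0, -19) = 0

Answer: 0.0000 39.0000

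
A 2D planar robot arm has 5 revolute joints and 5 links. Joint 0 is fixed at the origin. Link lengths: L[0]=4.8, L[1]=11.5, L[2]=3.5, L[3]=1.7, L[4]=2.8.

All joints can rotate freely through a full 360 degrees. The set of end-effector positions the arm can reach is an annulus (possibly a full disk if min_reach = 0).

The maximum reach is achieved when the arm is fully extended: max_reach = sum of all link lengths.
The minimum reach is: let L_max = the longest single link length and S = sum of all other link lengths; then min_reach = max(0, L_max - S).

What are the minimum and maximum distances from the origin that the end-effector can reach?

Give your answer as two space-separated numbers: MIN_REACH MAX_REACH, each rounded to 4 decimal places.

Link lengths: [4.8, 11.5, 3.5, 1.7, 2.8]
max_reach = 4.8 + 11.5 + 3.5 + 1.7 + 2.8 = 24.3
L_max = max([4.8, 11.5, 3.5, 1.7, 2.8]) = 11.5
S (sum of others) = 24.3 - 11.5 = 12.8
min_reach = max(0, 11.5 - 12.8) = max(0, -1.3) = 0

Answer: 0.0000 24.3000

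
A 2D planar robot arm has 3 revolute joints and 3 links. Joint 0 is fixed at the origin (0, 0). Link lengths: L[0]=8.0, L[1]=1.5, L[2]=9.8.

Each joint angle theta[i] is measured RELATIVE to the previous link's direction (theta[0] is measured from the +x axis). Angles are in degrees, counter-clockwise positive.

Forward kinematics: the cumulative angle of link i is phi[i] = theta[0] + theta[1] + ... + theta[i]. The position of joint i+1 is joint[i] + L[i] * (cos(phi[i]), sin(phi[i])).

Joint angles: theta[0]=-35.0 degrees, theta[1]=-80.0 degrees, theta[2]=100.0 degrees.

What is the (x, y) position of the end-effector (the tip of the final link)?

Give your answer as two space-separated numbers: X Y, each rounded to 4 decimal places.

Answer: 15.3854 -8.4845

Derivation:
joint[0] = (0.0000, 0.0000)  (base)
link 0: phi[0] = -35 = -35 deg
  cos(-35 deg) = 0.8192, sin(-35 deg) = -0.5736
  joint[1] = (0.0000, 0.0000) + 8 * (0.8192, -0.5736) = (0.0000 + 6.5532, 0.0000 + -4.5886) = (6.5532, -4.5886)
link 1: phi[1] = -35 + -80 = -115 deg
  cos(-115 deg) = -0.4226, sin(-115 deg) = -0.9063
  joint[2] = (6.5532, -4.5886) + 1.5 * (-0.4226, -0.9063) = (6.5532 + -0.6339, -4.5886 + -1.3595) = (5.9193, -5.9481)
link 2: phi[2] = -35 + -80 + 100 = -15 deg
  cos(-15 deg) = 0.9659, sin(-15 deg) = -0.2588
  joint[3] = (5.9193, -5.9481) + 9.8 * (0.9659, -0.2588) = (5.9193 + 9.4661, -5.9481 + -2.5364) = (15.3854, -8.4845)
End effector: (15.3854, -8.4845)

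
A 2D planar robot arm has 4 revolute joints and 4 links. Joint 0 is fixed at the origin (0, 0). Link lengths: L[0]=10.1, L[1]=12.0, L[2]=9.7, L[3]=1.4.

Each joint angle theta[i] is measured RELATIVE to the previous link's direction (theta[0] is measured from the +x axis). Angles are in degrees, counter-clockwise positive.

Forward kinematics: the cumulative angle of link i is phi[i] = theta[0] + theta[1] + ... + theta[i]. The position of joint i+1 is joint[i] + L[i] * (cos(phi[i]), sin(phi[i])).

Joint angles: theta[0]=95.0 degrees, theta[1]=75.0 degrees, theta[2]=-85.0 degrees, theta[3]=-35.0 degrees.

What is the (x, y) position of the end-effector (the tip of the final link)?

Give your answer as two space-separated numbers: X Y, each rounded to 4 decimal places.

joint[0] = (0.0000, 0.0000)  (base)
link 0: phi[0] = 95 = 95 deg
  cos(95 deg) = -0.0872, sin(95 deg) = 0.9962
  joint[1] = (0.0000, 0.0000) + 10.1 * (-0.0872, 0.9962) = (0.0000 + -0.8803, 0.0000 + 10.0616) = (-0.8803, 10.0616)
link 1: phi[1] = 95 + 75 = 170 deg
  cos(170 deg) = -0.9848, sin(170 deg) = 0.1736
  joint[2] = (-0.8803, 10.0616) + 12 * (-0.9848, 0.1736) = (-0.8803 + -11.8177, 10.0616 + 2.0838) = (-12.6980, 12.1453)
link 2: phi[2] = 95 + 75 + -85 = 85 deg
  cos(85 deg) = 0.0872, sin(85 deg) = 0.9962
  joint[3] = (-12.6980, 12.1453) + 9.7 * (0.0872, 0.9962) = (-12.6980 + 0.8454, 12.1453 + 9.6631) = (-11.8526, 21.8084)
link 3: phi[3] = 95 + 75 + -85 + -35 = 50 deg
  cos(50 deg) = 0.6428, sin(50 deg) = 0.7660
  joint[4] = (-11.8526, 21.8084) + 1.4 * (0.6428, 0.7660) = (-11.8526 + 0.8999, 21.8084 + 1.0725) = (-10.9527, 22.8809)
End effector: (-10.9527, 22.8809)

Answer: -10.9527 22.8809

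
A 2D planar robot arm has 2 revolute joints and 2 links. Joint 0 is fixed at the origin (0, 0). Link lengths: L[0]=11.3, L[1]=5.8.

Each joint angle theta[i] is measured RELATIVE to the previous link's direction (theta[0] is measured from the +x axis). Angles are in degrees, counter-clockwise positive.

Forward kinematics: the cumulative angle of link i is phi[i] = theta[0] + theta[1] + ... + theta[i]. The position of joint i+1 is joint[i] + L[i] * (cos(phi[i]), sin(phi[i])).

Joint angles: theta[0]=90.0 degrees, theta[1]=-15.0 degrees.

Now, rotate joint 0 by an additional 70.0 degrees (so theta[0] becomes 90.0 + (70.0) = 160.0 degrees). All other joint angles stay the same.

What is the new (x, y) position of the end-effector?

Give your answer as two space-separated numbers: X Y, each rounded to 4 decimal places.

joint[0] = (0.0000, 0.0000)  (base)
link 0: phi[0] = 160 = 160 deg
  cos(160 deg) = -0.9397, sin(160 deg) = 0.3420
  joint[1] = (0.0000, 0.0000) + 11.3 * (-0.9397, 0.3420) = (0.0000 + -10.6185, 0.0000 + 3.8648) = (-10.6185, 3.8648)
link 1: phi[1] = 160 + -15 = 145 deg
  cos(145 deg) = -0.8192, sin(145 deg) = 0.5736
  joint[2] = (-10.6185, 3.8648) + 5.8 * (-0.8192, 0.5736) = (-10.6185 + -4.7511, 3.8648 + 3.3267) = (-15.3696, 7.1916)
End effector: (-15.3696, 7.1916)

Answer: -15.3696 7.1916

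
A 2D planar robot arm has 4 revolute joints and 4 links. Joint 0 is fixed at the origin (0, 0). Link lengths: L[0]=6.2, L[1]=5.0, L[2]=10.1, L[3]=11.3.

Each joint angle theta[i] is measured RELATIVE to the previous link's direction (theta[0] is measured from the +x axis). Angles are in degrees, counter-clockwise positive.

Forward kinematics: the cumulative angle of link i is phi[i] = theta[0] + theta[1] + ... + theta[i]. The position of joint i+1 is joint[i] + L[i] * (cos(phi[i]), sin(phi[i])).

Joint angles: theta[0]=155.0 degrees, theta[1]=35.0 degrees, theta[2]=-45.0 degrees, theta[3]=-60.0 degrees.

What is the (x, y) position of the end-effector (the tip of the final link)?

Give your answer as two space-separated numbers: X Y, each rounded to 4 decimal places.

Answer: -17.8317 18.8021

Derivation:
joint[0] = (0.0000, 0.0000)  (base)
link 0: phi[0] = 155 = 155 deg
  cos(155 deg) = -0.9063, sin(155 deg) = 0.4226
  joint[1] = (0.0000, 0.0000) + 6.2 * (-0.9063, 0.4226) = (0.0000 + -5.6191, 0.0000 + 2.6202) = (-5.6191, 2.6202)
link 1: phi[1] = 155 + 35 = 190 deg
  cos(190 deg) = -0.9848, sin(190 deg) = -0.1736
  joint[2] = (-5.6191, 2.6202) + 5 * (-0.9848, -0.1736) = (-5.6191 + -4.9240, 2.6202 + -0.8682) = (-10.5431, 1.7520)
link 2: phi[2] = 155 + 35 + -45 = 145 deg
  cos(145 deg) = -0.8192, sin(145 deg) = 0.5736
  joint[3] = (-10.5431, 1.7520) + 10.1 * (-0.8192, 0.5736) = (-10.5431 + -8.2734, 1.7520 + 5.7931) = (-18.8166, 7.5451)
link 3: phi[3] = 155 + 35 + -45 + -60 = 85 deg
  cos(85 deg) = 0.0872, sin(85 deg) = 0.9962
  joint[4] = (-18.8166, 7.5451) + 11.3 * (0.0872, 0.9962) = (-18.8166 + 0.9849, 7.5451 + 11.2570) = (-17.8317, 18.8021)
End effector: (-17.8317, 18.8021)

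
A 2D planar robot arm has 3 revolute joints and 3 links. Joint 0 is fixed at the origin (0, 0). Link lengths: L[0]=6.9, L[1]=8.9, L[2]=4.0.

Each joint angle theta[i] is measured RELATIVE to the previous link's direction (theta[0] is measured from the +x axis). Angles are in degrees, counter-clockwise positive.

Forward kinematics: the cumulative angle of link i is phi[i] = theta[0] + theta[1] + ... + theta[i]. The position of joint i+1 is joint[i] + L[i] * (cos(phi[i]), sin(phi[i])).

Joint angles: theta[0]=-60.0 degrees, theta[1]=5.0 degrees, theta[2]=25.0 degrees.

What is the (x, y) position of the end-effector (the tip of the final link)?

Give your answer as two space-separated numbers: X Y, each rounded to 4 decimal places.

Answer: 12.0189 -15.2660

Derivation:
joint[0] = (0.0000, 0.0000)  (base)
link 0: phi[0] = -60 = -60 deg
  cos(-60 deg) = 0.5000, sin(-60 deg) = -0.8660
  joint[1] = (0.0000, 0.0000) + 6.9 * (0.5000, -0.8660) = (0.0000 + 3.4500, 0.0000 + -5.9756) = (3.4500, -5.9756)
link 1: phi[1] = -60 + 5 = -55 deg
  cos(-55 deg) = 0.5736, sin(-55 deg) = -0.8192
  joint[2] = (3.4500, -5.9756) + 8.9 * (0.5736, -0.8192) = (3.4500 + 5.1048, -5.9756 + -7.2905) = (8.5548, -13.2660)
link 2: phi[2] = -60 + 5 + 25 = -30 deg
  cos(-30 deg) = 0.8660, sin(-30 deg) = -0.5000
  joint[3] = (8.5548, -13.2660) + 4 * (0.8660, -0.5000) = (8.5548 + 3.4641, -13.2660 + -2.0000) = (12.0189, -15.2660)
End effector: (12.0189, -15.2660)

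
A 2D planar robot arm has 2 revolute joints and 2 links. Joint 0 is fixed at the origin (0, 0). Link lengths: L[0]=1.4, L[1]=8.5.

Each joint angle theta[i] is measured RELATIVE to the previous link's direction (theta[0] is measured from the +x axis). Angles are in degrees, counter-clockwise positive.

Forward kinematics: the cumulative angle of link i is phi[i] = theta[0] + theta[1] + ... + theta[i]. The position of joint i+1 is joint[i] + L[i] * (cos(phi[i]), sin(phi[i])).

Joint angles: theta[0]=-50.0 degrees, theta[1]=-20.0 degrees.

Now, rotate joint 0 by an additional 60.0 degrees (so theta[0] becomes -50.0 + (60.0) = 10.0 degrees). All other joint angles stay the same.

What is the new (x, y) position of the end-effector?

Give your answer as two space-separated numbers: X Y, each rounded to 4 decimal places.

Answer: 9.7496 -1.2329

Derivation:
joint[0] = (0.0000, 0.0000)  (base)
link 0: phi[0] = 10 = 10 deg
  cos(10 deg) = 0.9848, sin(10 deg) = 0.1736
  joint[1] = (0.0000, 0.0000) + 1.4 * (0.9848, 0.1736) = (0.0000 + 1.3787, 0.0000 + 0.2431) = (1.3787, 0.2431)
link 1: phi[1] = 10 + -20 = -10 deg
  cos(-10 deg) = 0.9848, sin(-10 deg) = -0.1736
  joint[2] = (1.3787, 0.2431) + 8.5 * (0.9848, -0.1736) = (1.3787 + 8.3709, 0.2431 + -1.4760) = (9.7496, -1.2329)
End effector: (9.7496, -1.2329)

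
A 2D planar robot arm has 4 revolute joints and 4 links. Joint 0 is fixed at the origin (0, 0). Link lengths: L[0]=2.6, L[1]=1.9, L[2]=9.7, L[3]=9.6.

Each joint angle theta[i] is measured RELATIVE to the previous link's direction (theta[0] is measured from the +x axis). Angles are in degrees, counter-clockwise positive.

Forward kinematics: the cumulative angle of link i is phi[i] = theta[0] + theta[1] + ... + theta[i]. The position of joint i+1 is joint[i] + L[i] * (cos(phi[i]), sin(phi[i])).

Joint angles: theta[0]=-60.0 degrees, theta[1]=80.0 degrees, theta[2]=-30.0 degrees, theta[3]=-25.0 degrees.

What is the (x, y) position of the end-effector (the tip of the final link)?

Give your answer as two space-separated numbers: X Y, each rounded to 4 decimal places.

joint[0] = (0.0000, 0.0000)  (base)
link 0: phi[0] = -60 = -60 deg
  cos(-60 deg) = 0.5000, sin(-60 deg) = -0.8660
  joint[1] = (0.0000, 0.0000) + 2.6 * (0.5000, -0.8660) = (0.0000 + 1.3000, 0.0000 + -2.2517) = (1.3000, -2.2517)
link 1: phi[1] = -60 + 80 = 20 deg
  cos(20 deg) = 0.9397, sin(20 deg) = 0.3420
  joint[2] = (1.3000, -2.2517) + 1.9 * (0.9397, 0.3420) = (1.3000 + 1.7854, -2.2517 + 0.6498) = (3.0854, -1.6018)
link 2: phi[2] = -60 + 80 + -30 = -10 deg
  cos(-10 deg) = 0.9848, sin(-10 deg) = -0.1736
  joint[3] = (3.0854, -1.6018) + 9.7 * (0.9848, -0.1736) = (3.0854 + 9.5526, -1.6018 + -1.6844) = (12.6381, -3.2862)
link 3: phi[3] = -60 + 80 + -30 + -25 = -35 deg
  cos(-35 deg) = 0.8192, sin(-35 deg) = -0.5736
  joint[4] = (12.6381, -3.2862) + 9.6 * (0.8192, -0.5736) = (12.6381 + 7.8639, -3.2862 + -5.5063) = (20.5019, -8.7925)
End effector: (20.5019, -8.7925)

Answer: 20.5019 -8.7925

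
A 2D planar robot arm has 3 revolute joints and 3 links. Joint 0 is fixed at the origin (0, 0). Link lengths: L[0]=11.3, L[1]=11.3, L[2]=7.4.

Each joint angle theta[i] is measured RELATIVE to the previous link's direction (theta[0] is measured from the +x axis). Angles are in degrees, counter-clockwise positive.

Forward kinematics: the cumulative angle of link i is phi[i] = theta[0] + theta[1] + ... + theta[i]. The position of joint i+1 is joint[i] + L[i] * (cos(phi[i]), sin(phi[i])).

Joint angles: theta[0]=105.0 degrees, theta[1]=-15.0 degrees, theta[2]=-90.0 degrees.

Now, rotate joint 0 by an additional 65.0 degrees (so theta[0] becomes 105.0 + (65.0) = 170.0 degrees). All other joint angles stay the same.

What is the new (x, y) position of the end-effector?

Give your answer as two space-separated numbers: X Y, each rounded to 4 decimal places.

Answer: -18.2422 13.4445

Derivation:
joint[0] = (0.0000, 0.0000)  (base)
link 0: phi[0] = 170 = 170 deg
  cos(170 deg) = -0.9848, sin(170 deg) = 0.1736
  joint[1] = (0.0000, 0.0000) + 11.3 * (-0.9848, 0.1736) = (0.0000 + -11.1283, 0.0000 + 1.9622) = (-11.1283, 1.9622)
link 1: phi[1] = 170 + -15 = 155 deg
  cos(155 deg) = -0.9063, sin(155 deg) = 0.4226
  joint[2] = (-11.1283, 1.9622) + 11.3 * (-0.9063, 0.4226) = (-11.1283 + -10.2413, 1.9622 + 4.7756) = (-21.3696, 6.7378)
link 2: phi[2] = 170 + -15 + -90 = 65 deg
  cos(65 deg) = 0.4226, sin(65 deg) = 0.9063
  joint[3] = (-21.3696, 6.7378) + 7.4 * (0.4226, 0.9063) = (-21.3696 + 3.1274, 6.7378 + 6.7067) = (-18.2422, 13.4445)
End effector: (-18.2422, 13.4445)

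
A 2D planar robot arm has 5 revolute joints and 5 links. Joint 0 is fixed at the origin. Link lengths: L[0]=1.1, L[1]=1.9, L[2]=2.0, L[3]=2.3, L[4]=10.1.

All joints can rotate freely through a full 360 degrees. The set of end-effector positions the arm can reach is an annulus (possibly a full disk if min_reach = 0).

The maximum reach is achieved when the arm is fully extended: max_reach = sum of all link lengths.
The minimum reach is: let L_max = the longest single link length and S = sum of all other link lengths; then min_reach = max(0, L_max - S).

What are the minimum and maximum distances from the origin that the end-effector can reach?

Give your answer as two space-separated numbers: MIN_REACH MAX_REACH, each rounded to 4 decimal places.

Link lengths: [1.1, 1.9, 2.0, 2.3, 10.1]
max_reach = 1.1 + 1.9 + 2 + 2.3 + 10.1 = 17.4
L_max = max([1.1, 1.9, 2.0, 2.3, 10.1]) = 10.1
S (sum of others) = 17.4 - 10.1 = 7.3
min_reach = max(0, 10.1 - 7.3) = max(0, 2.8) = 2.8

Answer: 2.8000 17.4000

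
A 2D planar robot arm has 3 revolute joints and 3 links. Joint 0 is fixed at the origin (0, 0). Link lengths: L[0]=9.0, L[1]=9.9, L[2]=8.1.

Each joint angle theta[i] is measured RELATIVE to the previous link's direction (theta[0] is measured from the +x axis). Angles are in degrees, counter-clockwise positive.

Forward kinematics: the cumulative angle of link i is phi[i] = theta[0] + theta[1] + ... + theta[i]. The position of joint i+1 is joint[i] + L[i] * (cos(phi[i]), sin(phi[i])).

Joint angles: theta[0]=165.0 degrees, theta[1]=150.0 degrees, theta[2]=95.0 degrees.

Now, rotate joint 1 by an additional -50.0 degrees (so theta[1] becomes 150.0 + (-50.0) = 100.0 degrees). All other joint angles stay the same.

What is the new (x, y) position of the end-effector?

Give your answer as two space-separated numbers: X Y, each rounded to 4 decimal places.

Answer: -1.4562 -7.5330

Derivation:
joint[0] = (0.0000, 0.0000)  (base)
link 0: phi[0] = 165 = 165 deg
  cos(165 deg) = -0.9659, sin(165 deg) = 0.2588
  joint[1] = (0.0000, 0.0000) + 9 * (-0.9659, 0.2588) = (0.0000 + -8.6933, 0.0000 + 2.3294) = (-8.6933, 2.3294)
link 1: phi[1] = 165 + 100 = 265 deg
  cos(265 deg) = -0.0872, sin(265 deg) = -0.9962
  joint[2] = (-8.6933, 2.3294) + 9.9 * (-0.0872, -0.9962) = (-8.6933 + -0.8628, 2.3294 + -9.8623) = (-9.5562, -7.5330)
link 2: phi[2] = 165 + 100 + 95 = 360 deg
  cos(360 deg) = 1.0000, sin(360 deg) = -0.0000
  joint[3] = (-9.5562, -7.5330) + 8.1 * (1.0000, -0.0000) = (-9.5562 + 8.1000, -7.5330 + -0.0000) = (-1.4562, -7.5330)
End effector: (-1.4562, -7.5330)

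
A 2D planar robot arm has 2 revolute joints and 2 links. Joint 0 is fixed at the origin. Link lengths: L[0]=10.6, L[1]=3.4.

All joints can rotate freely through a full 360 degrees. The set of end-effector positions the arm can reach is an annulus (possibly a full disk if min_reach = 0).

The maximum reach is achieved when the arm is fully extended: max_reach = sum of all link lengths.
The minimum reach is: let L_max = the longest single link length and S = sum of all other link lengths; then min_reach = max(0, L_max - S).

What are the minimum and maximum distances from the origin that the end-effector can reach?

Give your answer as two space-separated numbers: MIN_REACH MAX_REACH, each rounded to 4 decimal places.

Link lengths: [10.6, 3.4]
max_reach = 10.6 + 3.4 = 14
L_max = max([10.6, 3.4]) = 10.6
S (sum of others) = 14 - 10.6 = 3.4
min_reach = max(0, 10.6 - 3.4) = max(0, 7.2) = 7.2

Answer: 7.2000 14.0000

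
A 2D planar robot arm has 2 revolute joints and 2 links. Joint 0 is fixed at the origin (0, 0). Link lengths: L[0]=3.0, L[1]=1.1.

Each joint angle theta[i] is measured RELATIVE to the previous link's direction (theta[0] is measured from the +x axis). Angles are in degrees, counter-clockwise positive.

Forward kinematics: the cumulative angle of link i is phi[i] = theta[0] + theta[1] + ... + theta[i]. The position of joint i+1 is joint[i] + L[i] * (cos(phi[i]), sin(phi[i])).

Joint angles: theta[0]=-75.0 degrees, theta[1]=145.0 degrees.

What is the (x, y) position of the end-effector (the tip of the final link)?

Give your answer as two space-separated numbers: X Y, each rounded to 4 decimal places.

joint[0] = (0.0000, 0.0000)  (base)
link 0: phi[0] = -75 = -75 deg
  cos(-75 deg) = 0.2588, sin(-75 deg) = -0.9659
  joint[1] = (0.0000, 0.0000) + 3 * (0.2588, -0.9659) = (0.0000 + 0.7765, 0.0000 + -2.8978) = (0.7765, -2.8978)
link 1: phi[1] = -75 + 145 = 70 deg
  cos(70 deg) = 0.3420, sin(70 deg) = 0.9397
  joint[2] = (0.7765, -2.8978) + 1.1 * (0.3420, 0.9397) = (0.7765 + 0.3762, -2.8978 + 1.0337) = (1.1527, -1.8641)
End effector: (1.1527, -1.8641)

Answer: 1.1527 -1.8641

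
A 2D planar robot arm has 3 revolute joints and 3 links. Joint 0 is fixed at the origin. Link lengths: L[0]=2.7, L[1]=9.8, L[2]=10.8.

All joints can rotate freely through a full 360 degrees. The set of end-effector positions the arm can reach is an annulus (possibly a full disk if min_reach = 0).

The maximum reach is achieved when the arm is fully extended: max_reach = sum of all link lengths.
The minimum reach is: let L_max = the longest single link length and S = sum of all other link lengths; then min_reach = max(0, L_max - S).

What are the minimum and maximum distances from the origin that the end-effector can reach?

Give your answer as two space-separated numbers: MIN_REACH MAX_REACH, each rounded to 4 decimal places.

Link lengths: [2.7, 9.8, 10.8]
max_reach = 2.7 + 9.8 + 10.8 = 23.3
L_max = max([2.7, 9.8, 10.8]) = 10.8
S (sum of others) = 23.3 - 10.8 = 12.5
min_reach = max(0, 10.8 - 12.5) = max(0, -1.7) = 0

Answer: 0.0000 23.3000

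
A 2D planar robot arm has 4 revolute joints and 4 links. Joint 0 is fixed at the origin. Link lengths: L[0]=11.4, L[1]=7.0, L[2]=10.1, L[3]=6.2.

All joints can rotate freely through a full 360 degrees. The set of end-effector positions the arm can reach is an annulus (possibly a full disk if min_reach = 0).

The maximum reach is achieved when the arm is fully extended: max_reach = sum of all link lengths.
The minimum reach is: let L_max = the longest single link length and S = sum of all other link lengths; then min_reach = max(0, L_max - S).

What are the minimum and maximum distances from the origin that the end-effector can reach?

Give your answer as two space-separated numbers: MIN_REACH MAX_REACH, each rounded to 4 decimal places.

Link lengths: [11.4, 7.0, 10.1, 6.2]
max_reach = 11.4 + 7 + 10.1 + 6.2 = 34.7
L_max = max([11.4, 7.0, 10.1, 6.2]) = 11.4
S (sum of others) = 34.7 - 11.4 = 23.3
min_reach = max(0, 11.4 - 23.3) = max(0, -11.9) = 0

Answer: 0.0000 34.7000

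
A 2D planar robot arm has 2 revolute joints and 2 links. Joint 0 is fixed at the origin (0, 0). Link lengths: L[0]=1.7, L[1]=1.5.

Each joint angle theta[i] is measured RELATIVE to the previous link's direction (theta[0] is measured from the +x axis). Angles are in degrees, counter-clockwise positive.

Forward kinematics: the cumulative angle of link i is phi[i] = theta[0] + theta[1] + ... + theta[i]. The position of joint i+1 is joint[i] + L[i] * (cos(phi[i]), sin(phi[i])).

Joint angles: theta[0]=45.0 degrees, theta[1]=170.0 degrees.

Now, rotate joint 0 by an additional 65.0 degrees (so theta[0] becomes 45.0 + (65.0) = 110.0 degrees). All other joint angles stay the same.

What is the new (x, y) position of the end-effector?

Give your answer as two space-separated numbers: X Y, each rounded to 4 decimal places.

joint[0] = (0.0000, 0.0000)  (base)
link 0: phi[0] = 110 = 110 deg
  cos(110 deg) = -0.3420, sin(110 deg) = 0.9397
  joint[1] = (0.0000, 0.0000) + 1.7 * (-0.3420, 0.9397) = (0.0000 + -0.5814, 0.0000 + 1.5975) = (-0.5814, 1.5975)
link 1: phi[1] = 110 + 170 = 280 deg
  cos(280 deg) = 0.1736, sin(280 deg) = -0.9848
  joint[2] = (-0.5814, 1.5975) + 1.5 * (0.1736, -0.9848) = (-0.5814 + 0.2605, 1.5975 + -1.4772) = (-0.3210, 0.1203)
End effector: (-0.3210, 0.1203)

Answer: -0.3210 0.1203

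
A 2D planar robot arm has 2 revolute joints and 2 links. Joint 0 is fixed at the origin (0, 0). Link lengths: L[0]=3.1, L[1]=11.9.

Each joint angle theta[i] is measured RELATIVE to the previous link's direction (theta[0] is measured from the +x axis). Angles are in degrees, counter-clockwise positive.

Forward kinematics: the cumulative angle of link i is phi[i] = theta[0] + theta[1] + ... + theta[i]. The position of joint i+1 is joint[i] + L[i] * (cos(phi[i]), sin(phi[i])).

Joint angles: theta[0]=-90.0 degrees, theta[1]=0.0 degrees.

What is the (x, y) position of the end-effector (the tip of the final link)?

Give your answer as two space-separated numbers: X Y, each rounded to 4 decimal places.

joint[0] = (0.0000, 0.0000)  (base)
link 0: phi[0] = -90 = -90 deg
  cos(-90 deg) = 0.0000, sin(-90 deg) = -1.0000
  joint[1] = (0.0000, 0.0000) + 3.1 * (0.0000, -1.0000) = (0.0000 + 0.0000, 0.0000 + -3.1000) = (0.0000, -3.1000)
link 1: phi[1] = -90 + 0 = -90 deg
  cos(-90 deg) = 0.0000, sin(-90 deg) = -1.0000
  joint[2] = (0.0000, -3.1000) + 11.9 * (0.0000, -1.0000) = (0.0000 + 0.0000, -3.1000 + -11.9000) = (0.0000, -15.0000)
End effector: (0.0000, -15.0000)

Answer: 0.0000 -15.0000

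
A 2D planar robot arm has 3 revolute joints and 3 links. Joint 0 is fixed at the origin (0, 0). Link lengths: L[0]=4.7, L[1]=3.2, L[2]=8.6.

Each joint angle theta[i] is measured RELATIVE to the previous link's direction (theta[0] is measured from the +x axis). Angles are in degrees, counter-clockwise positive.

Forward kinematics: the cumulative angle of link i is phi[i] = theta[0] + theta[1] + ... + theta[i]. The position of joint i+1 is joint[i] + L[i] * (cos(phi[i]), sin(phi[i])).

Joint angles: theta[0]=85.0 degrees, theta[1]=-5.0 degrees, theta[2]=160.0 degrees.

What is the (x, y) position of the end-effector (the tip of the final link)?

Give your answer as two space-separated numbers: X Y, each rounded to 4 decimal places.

Answer: -3.3347 0.3857

Derivation:
joint[0] = (0.0000, 0.0000)  (base)
link 0: phi[0] = 85 = 85 deg
  cos(85 deg) = 0.0872, sin(85 deg) = 0.9962
  joint[1] = (0.0000, 0.0000) + 4.7 * (0.0872, 0.9962) = (0.0000 + 0.4096, 0.0000 + 4.6821) = (0.4096, 4.6821)
link 1: phi[1] = 85 + -5 = 80 deg
  cos(80 deg) = 0.1736, sin(80 deg) = 0.9848
  joint[2] = (0.4096, 4.6821) + 3.2 * (0.1736, 0.9848) = (0.4096 + 0.5557, 4.6821 + 3.1514) = (0.9653, 7.8335)
link 2: phi[2] = 85 + -5 + 160 = 240 deg
  cos(240 deg) = -0.5000, sin(240 deg) = -0.8660
  joint[3] = (0.9653, 7.8335) + 8.6 * (-0.5000, -0.8660) = (0.9653 + -4.3000, 7.8335 + -7.4478) = (-3.3347, 0.3857)
End effector: (-3.3347, 0.3857)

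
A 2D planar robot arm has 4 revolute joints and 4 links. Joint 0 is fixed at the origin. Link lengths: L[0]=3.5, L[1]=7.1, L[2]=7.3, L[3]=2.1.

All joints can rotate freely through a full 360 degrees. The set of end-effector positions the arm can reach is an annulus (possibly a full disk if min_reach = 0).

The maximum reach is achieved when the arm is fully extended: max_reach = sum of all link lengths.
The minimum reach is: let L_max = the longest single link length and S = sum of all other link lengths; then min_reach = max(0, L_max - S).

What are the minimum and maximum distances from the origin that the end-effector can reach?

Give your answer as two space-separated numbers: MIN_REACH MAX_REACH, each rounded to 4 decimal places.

Answer: 0.0000 20.0000

Derivation:
Link lengths: [3.5, 7.1, 7.3, 2.1]
max_reach = 3.5 + 7.1 + 7.3 + 2.1 = 20
L_max = max([3.5, 7.1, 7.3, 2.1]) = 7.3
S (sum of others) = 20 - 7.3 = 12.7
min_reach = max(0, 7.3 - 12.7) = max(0, -5.4) = 0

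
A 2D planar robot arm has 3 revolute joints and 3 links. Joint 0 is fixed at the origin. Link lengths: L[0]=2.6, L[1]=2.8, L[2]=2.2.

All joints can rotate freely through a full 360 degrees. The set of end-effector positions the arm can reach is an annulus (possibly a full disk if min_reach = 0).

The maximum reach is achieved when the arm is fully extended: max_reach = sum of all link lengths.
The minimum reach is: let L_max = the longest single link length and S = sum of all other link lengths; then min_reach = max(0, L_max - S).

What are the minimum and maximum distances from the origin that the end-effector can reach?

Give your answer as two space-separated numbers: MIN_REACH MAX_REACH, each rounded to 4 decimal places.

Answer: 0.0000 7.6000

Derivation:
Link lengths: [2.6, 2.8, 2.2]
max_reach = 2.6 + 2.8 + 2.2 = 7.6
L_max = max([2.6, 2.8, 2.2]) = 2.8
S (sum of others) = 7.6 - 2.8 = 4.8
min_reach = max(0, 2.8 - 4.8) = max(0, -2) = 0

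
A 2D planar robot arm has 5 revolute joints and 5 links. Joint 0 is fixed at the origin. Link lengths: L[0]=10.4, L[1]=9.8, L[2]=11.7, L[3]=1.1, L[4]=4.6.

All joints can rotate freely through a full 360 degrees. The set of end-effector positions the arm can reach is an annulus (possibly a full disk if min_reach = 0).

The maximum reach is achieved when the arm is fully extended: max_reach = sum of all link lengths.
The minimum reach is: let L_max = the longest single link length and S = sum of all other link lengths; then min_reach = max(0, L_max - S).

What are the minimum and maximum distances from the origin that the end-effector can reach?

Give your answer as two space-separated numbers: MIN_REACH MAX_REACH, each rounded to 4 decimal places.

Link lengths: [10.4, 9.8, 11.7, 1.1, 4.6]
max_reach = 10.4 + 9.8 + 11.7 + 1.1 + 4.6 = 37.6
L_max = max([10.4, 9.8, 11.7, 1.1, 4.6]) = 11.7
S (sum of others) = 37.6 - 11.7 = 25.9
min_reach = max(0, 11.7 - 25.9) = max(0, -14.2) = 0

Answer: 0.0000 37.6000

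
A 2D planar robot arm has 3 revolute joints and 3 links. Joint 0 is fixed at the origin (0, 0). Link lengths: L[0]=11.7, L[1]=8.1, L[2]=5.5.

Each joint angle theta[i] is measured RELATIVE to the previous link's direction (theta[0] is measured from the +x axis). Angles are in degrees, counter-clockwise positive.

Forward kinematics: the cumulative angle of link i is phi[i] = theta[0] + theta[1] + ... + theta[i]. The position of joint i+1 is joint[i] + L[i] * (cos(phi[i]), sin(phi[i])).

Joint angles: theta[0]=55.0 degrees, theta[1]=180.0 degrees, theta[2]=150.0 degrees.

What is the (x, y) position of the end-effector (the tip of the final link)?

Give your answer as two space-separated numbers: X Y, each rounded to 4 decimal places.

joint[0] = (0.0000, 0.0000)  (base)
link 0: phi[0] = 55 = 55 deg
  cos(55 deg) = 0.5736, sin(55 deg) = 0.8192
  joint[1] = (0.0000, 0.0000) + 11.7 * (0.5736, 0.8192) = (0.0000 + 6.7108, 0.0000 + 9.5841) = (6.7108, 9.5841)
link 1: phi[1] = 55 + 180 = 235 deg
  cos(235 deg) = -0.5736, sin(235 deg) = -0.8192
  joint[2] = (6.7108, 9.5841) + 8.1 * (-0.5736, -0.8192) = (6.7108 + -4.6460, 9.5841 + -6.6351) = (2.0649, 2.9489)
link 2: phi[2] = 55 + 180 + 150 = 385 deg
  cos(385 deg) = 0.9063, sin(385 deg) = 0.4226
  joint[3] = (2.0649, 2.9489) + 5.5 * (0.9063, 0.4226) = (2.0649 + 4.9847, 2.9489 + 2.3244) = (7.0496, 5.2733)
End effector: (7.0496, 5.2733)

Answer: 7.0496 5.2733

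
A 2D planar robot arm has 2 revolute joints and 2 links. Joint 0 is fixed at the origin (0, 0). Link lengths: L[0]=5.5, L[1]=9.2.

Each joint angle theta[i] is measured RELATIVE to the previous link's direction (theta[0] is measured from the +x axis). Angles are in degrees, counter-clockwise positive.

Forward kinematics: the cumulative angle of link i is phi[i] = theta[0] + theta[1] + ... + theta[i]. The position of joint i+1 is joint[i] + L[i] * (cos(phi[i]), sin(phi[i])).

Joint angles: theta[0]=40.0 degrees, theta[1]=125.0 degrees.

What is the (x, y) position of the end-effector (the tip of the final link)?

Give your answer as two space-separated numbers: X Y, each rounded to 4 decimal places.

joint[0] = (0.0000, 0.0000)  (base)
link 0: phi[0] = 40 = 40 deg
  cos(40 deg) = 0.7660, sin(40 deg) = 0.6428
  joint[1] = (0.0000, 0.0000) + 5.5 * (0.7660, 0.6428) = (0.0000 + 4.2132, 0.0000 + 3.5353) = (4.2132, 3.5353)
link 1: phi[1] = 40 + 125 = 165 deg
  cos(165 deg) = -0.9659, sin(165 deg) = 0.2588
  joint[2] = (4.2132, 3.5353) + 9.2 * (-0.9659, 0.2588) = (4.2132 + -8.8865, 3.5353 + 2.3811) = (-4.6733, 5.9165)
End effector: (-4.6733, 5.9165)

Answer: -4.6733 5.9165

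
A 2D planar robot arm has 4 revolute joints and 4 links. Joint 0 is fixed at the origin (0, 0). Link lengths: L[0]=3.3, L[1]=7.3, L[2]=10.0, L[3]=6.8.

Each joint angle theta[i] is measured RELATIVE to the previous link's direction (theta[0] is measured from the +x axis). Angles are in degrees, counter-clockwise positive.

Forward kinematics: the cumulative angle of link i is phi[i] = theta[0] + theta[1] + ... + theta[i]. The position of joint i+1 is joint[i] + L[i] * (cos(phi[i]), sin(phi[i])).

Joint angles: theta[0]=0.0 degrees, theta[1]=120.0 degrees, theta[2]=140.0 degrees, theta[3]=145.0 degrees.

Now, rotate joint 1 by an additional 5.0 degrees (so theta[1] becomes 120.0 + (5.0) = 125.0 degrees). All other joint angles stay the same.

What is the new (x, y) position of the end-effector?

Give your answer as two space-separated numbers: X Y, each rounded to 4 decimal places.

Answer: 2.6123 1.2270

Derivation:
joint[0] = (0.0000, 0.0000)  (base)
link 0: phi[0] = 0 = 0 deg
  cos(0 deg) = 1.0000, sin(0 deg) = 0.0000
  joint[1] = (0.0000, 0.0000) + 3.3 * (1.0000, 0.0000) = (0.0000 + 3.3000, 0.0000 + 0.0000) = (3.3000, 0.0000)
link 1: phi[1] = 0 + 125 = 125 deg
  cos(125 deg) = -0.5736, sin(125 deg) = 0.8192
  joint[2] = (3.3000, 0.0000) + 7.3 * (-0.5736, 0.8192) = (3.3000 + -4.1871, 0.0000 + 5.9798) = (-0.8871, 5.9798)
link 2: phi[2] = 0 + 125 + 140 = 265 deg
  cos(265 deg) = -0.0872, sin(265 deg) = -0.9962
  joint[3] = (-0.8871, 5.9798) + 10 * (-0.0872, -0.9962) = (-0.8871 + -0.8716, 5.9798 + -9.9619) = (-1.7587, -3.9821)
link 3: phi[3] = 0 + 125 + 140 + 145 = 410 deg
  cos(410 deg) = 0.6428, sin(410 deg) = 0.7660
  joint[4] = (-1.7587, -3.9821) + 6.8 * (0.6428, 0.7660) = (-1.7587 + 4.3710, -3.9821 + 5.2091) = (2.6123, 1.2270)
End effector: (2.6123, 1.2270)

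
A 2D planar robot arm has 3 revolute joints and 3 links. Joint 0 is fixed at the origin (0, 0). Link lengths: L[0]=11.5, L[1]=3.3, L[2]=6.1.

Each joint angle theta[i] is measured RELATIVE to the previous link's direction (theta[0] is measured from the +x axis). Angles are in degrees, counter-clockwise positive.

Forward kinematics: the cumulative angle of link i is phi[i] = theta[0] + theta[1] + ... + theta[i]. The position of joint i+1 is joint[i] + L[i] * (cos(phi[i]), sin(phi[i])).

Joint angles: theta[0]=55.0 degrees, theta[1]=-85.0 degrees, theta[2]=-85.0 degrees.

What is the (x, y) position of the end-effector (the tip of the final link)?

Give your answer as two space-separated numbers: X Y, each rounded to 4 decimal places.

Answer: 6.8760 2.2418

Derivation:
joint[0] = (0.0000, 0.0000)  (base)
link 0: phi[0] = 55 = 55 deg
  cos(55 deg) = 0.5736, sin(55 deg) = 0.8192
  joint[1] = (0.0000, 0.0000) + 11.5 * (0.5736, 0.8192) = (0.0000 + 6.5961, 0.0000 + 9.4202) = (6.5961, 9.4202)
link 1: phi[1] = 55 + -85 = -30 deg
  cos(-30 deg) = 0.8660, sin(-30 deg) = -0.5000
  joint[2] = (6.5961, 9.4202) + 3.3 * (0.8660, -0.5000) = (6.5961 + 2.8579, 9.4202 + -1.6500) = (9.4540, 7.7702)
link 2: phi[2] = 55 + -85 + -85 = -115 deg
  cos(-115 deg) = -0.4226, sin(-115 deg) = -0.9063
  joint[3] = (9.4540, 7.7702) + 6.1 * (-0.4226, -0.9063) = (9.4540 + -2.5780, 7.7702 + -5.5285) = (6.8760, 2.2418)
End effector: (6.8760, 2.2418)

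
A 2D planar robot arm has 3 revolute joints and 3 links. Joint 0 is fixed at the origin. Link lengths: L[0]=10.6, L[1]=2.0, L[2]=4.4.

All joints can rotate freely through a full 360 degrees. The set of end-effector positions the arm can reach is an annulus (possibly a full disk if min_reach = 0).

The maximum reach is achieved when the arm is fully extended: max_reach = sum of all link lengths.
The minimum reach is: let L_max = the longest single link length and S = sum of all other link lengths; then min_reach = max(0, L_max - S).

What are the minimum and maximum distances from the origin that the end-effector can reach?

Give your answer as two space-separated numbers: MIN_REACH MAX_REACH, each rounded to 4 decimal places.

Answer: 4.2000 17.0000

Derivation:
Link lengths: [10.6, 2.0, 4.4]
max_reach = 10.6 + 2 + 4.4 = 17
L_max = max([10.6, 2.0, 4.4]) = 10.6
S (sum of others) = 17 - 10.6 = 6.4
min_reach = max(0, 10.6 - 6.4) = max(0, 4.2) = 4.2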